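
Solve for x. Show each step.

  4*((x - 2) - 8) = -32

Step 1. [4*((x - 2) - 8) = -32] 4 out front; divide by 4 ⇒ div: (x - 2) - 8 = -8.
Step 2. [(x - 2) - 8 = -8] add 8: x sits inside (… - 8). So sub: x - 2 = 0.
Step 3. [x - 2 = 0] 2 comes off first (add 2). So sub: x = 2.

Answer: x ∈ {2}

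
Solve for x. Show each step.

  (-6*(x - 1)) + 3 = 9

Step 1. [(-6*(x - 1)) + 3 = 9] 3 comes off first (subtract 3). So sub: -6*(x - 1) = 6.
Step 2. [-6*(x - 1) = 6] divide by the outer -6, so div: x - 1 = -1.
Step 3. [x - 1 = -1] the outer -1 inverts by adding 1, so sub: x = 0.

Answer: x ∈ {0}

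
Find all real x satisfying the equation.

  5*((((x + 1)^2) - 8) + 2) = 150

Step 1. [5*((((x + 1)^2) - 8) + 2) = 150] 5·(inner) — divide through by 5. So div: (((x + 1)^2) - 8) + 2 = 30.
Step 2. [(((x + 1)^2) - 8) + 2 = 30] +2 is outermost — subtract 2 both sides, so sub: ((x + 1)^2) - 8 = 28.
Step 3. [((x + 1)^2) - 8 = 28] peel the -8: add 8 from each side. So sub: (x + 1)^2 = 36.
Step 4. [(x + 1)^2 = 36] √ both sides: 36 ≥ 0 gives two branches ⇒ sqrt: x + 1 = 6 or -6.
Step 5. [x + 1 = 6 or -6] peel the +1: subtract 1 from each side, so sub: x = 5 or -7.

Answer: x ∈ {-7, 5}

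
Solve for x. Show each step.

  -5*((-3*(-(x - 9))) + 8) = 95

Step 1. [-5*((-3*(-(x - 9))) + 8) = 95] divide by the outer -5 ⇒ div: (-3*(-(x - 9))) + 8 = -19.
Step 2. [(-3*(-(x - 9))) + 8 = -19] +8 is outermost — subtract 8 both sides. So sub: -3*(-(x - 9)) = -27.
Step 3. [-3*(-(x - 9)) = -27] -3·(inner) — divide through by -3. So div: -(x - 9) = 9.
Step 4. [-(x - 9) = 9] flip signs both sides ⇒ neg: x - 9 = -9.
Step 5. [x - 9 = -9] the outer -9 inverts by adding 9. So sub: x = 0.

Answer: x ∈ {0}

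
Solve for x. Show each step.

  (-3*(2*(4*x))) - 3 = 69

Step 1. [(-3*(2*(4*x))) - 3 = 69] -3 divides every term; factor it out. So factor: (2*(4*x)) + 1 = -23.
Step 2. [(2*(4*x)) + 1 = -23] the outer +1 inverts by subtracting 1. So sub: 2*(4*x) = -24.
Step 3. [2*(4*x) = -24] 2 out front; divide by 2, so div: 4*x = -12.
Step 4. [4*x = -12] leading coefficient 4: divide by 4 ⇒ div: x = -3.

Answer: x ∈ {-3}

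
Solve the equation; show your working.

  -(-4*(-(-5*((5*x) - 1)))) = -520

Step 1. [-(-4*(-(-5*((5*x) - 1)))) = -520] LHS negated; negate both sides, so neg: -4*(-(-5*((5*x) - 1))) = 520.
Step 2. [-4*(-(-5*((5*x) - 1))) = 520] -4 out front; divide by -4, so div: -(-5*((5*x) - 1)) = -130.
Step 3. [-(-5*((5*x) - 1)) = -130] leading − — multiply by −1. So neg: -5*((5*x) - 1) = 130.
Step 4. [-5*((5*x) - 1) = 130] LHS = -5·(…); ÷-5 both sides, so div: (5*x) - 1 = -26.
Step 5. [(5*x) - 1 = -26] 1 comes off first (add 1). So sub: 5*x = -25.
Step 6. [5*x = -25] divide by the outer 5. So div: x = -5.

Answer: x ∈ {-5}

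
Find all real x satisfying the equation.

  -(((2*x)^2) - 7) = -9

Step 1. [-(((2*x)^2) - 7) = -9] LHS negated; negate both sides, so neg: ((2*x)^2) - 7 = 9.
Step 2. [((2*x)^2) - 7 = 9] -7 is outermost — add 7 both sides, so sub: (2*x)^2 = 16.
Step 3. [(2*x)^2 = 16] √ both sides: 16 ≥ 0 gives two branches, so sqrt: 2*x = 4 or -4.
Step 4. [2*x = 4 or -4] 2 out front; divide by 2, so div: x = 2 or -2.

Answer: x ∈ {-2, 2}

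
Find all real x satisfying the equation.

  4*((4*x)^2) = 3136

Step 1. [4*((4*x)^2) = 3136] 4 out front; divide by 4. So div: (4*x)^2 = 784.
Step 2. [(4*x)^2 = 784] LHS squared, RHS 784 ≥ 0: apply √ (±). So sqrt: 4*x = 28 or -28.
Step 3. [4*x = 28 or -28] LHS = 4·(…); ÷4 both sides. So div: x = 7 or -7.

Answer: x ∈ {-7, 7}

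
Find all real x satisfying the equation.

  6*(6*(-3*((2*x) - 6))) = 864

Step 1. [6*(6*(-3*((2*x) - 6))) = 864] leading coefficient 6: divide by 6 ⇒ div: 6*(-3*((2*x) - 6)) = 144.
Step 2. [6*(-3*((2*x) - 6)) = 144] divide by the outer 6, so div: -3*((2*x) - 6) = 24.
Step 3. [-3*((2*x) - 6) = 24] -3 out front; divide by -3, so div: (2*x) - 6 = -8.
Step 4. [(2*x) - 6 = -8] common factor 2 (LHS and -8) — divide through ⇒ factor: x - 3 = -4.
Step 5. [x - 3 = -4] peel the -3: add 3 from each side. So sub: x = -1.

Answer: x ∈ {-1}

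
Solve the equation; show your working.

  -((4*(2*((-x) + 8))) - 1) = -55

Step 1. [-((4*(2*((-x) + 8))) - 1) = -55] leading − — multiply by −1, so neg: (4*(2*((-x) + 8))) - 1 = 55.
Step 2. [(4*(2*((-x) + 8))) - 1 = 55] -1 is outermost — add 1 both sides. So sub: 4*(2*((-x) + 8)) = 56.
Step 3. [4*(2*((-x) + 8)) = 56] divide by the outer 4. So div: 2*((-x) + 8) = 14.
Step 4. [2*((-x) + 8) = 14] leading coefficient 2: divide by 2. So div: (-x) + 8 = 7.
Step 5. [(-x) + 8 = 7] subtract 8: x sits inside (… + 8) ⇒ sub: -x = -1.
Step 6. [-x = -1] flip signs both sides, so neg: x = 1.

Answer: x ∈ {1}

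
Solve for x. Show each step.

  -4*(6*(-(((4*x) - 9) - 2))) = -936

Step 1. [-4*(6*(-(((4*x) - 9) - 2))) = -936] leading coefficient -4: divide by -4, so div: 6*(-(((4*x) - 9) - 2)) = 234.
Step 2. [6*(-(((4*x) - 9) - 2)) = 234] LHS = 6·(…); ÷6 both sides ⇒ div: -(((4*x) - 9) - 2) = 39.
Step 3. [-(((4*x) - 9) - 2) = 39] leading − — multiply by −1. So neg: ((4*x) - 9) - 2 = -39.
Step 4. [((4*x) - 9) - 2 = -39] -2 is outermost — add 2 both sides ⇒ sub: (4*x) - 9 = -37.
Step 5. [(4*x) - 9 = -37] add 9: x sits inside (… - 9), so sub: 4*x = -28.
Step 6. [4*x = -28] LHS = 4·(…); ÷4 both sides. So div: x = -7.

Answer: x ∈ {-7}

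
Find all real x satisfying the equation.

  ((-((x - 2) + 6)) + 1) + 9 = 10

Step 1. [((-((x - 2) + 6)) + 1) + 9 = 10] subtract 9: x sits inside (… + 9). So sub: (-((x - 2) + 6)) + 1 = 1.
Step 2. [(-((x - 2) + 6)) + 1 = 1] +1 is outermost — subtract 1 both sides. So sub: -((x - 2) + 6) = 0.
Step 3. [-((x - 2) + 6) = 0] LHS negated; negate both sides. So neg: (x - 2) + 6 = 0.
Step 4. [(x - 2) + 6 = 0] +6 is outermost — subtract 6 both sides. So sub: x - 2 = -6.
Step 5. [x - 2 = -6] add 2: x sits inside (… - 2). So sub: x = -4.

Answer: x ∈ {-4}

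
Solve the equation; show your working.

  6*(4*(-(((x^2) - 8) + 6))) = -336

Step 1. [6*(4*(-(((x^2) - 8) + 6))) = -336] leading coefficient 6: divide by 6, so div: 4*(-(((x^2) - 8) + 6)) = -56.
Step 2. [4*(-(((x^2) - 8) + 6)) = -56] leading coefficient 4: divide by 4, so div: -(((x^2) - 8) + 6) = -14.
Step 3. [-(((x^2) - 8) + 6) = -14] LHS negated; negate both sides, so neg: ((x^2) - 8) + 6 = 14.
Step 4. [((x^2) - 8) + 6 = 14] subtract 6: x sits inside (… + 6). So sub: (x^2) - 8 = 8.
Step 5. [(x^2) - 8 = 8] -8 is outermost — add 8 both sides ⇒ sub: x^2 = 16.
Step 6. [x^2 = 16] √ both sides: 16 ≥ 0 gives two branches ⇒ sqrt: x = 4 or -4.

Answer: x ∈ {-4, 4}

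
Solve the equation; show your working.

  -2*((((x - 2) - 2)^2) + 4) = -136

Step 1. [-2*((((x - 2) - 2)^2) + 4) = -136] LHS = -2·(…); ÷-2 both sides ⇒ div: (((x - 2) - 2)^2) + 4 = 68.
Step 2. [(((x - 2) - 2)^2) + 4 = 68] 4 comes off first (subtract 4) ⇒ sub: ((x - 2) - 2)^2 = 64.
Step 3. [((x - 2) - 2)^2 = 64] LHS squared, RHS 64 ≥ 0: apply √ (±). So sqrt: (x - 2) - 2 = 8 or -8.
Step 4. [(x - 2) - 2 = 8 or -8] peel the -2: add 2 from each side, so sub: x - 2 = 10 or -6.
Step 5. [x - 2 = 10 or -6] peel the -2: add 2 from each side, so sub: x = 12 or -4.

Answer: x ∈ {-4, 12}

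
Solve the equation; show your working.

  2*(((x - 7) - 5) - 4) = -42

Step 1. [2*(((x - 7) - 5) - 4) = -42] divide by the outer 2. So div: ((x - 7) - 5) - 4 = -21.
Step 2. [((x - 7) - 5) - 4 = -21] -4 is outermost — add 4 both sides ⇒ sub: (x - 7) - 5 = -17.
Step 3. [(x - 7) - 5 = -17] add 5: x sits inside (… - 5). So sub: x - 7 = -12.
Step 4. [x - 7 = -12] the outer -7 inverts by adding 7, so sub: x = -5.

Answer: x ∈ {-5}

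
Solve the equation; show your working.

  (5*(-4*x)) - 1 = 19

Step 1. [(5*(-4*x)) - 1 = 19] 1 comes off first (add 1) ⇒ sub: 5*(-4*x) = 20.
Step 2. [5*(-4*x) = 20] divide by the outer 5, so div: -4*x = 4.
Step 3. [-4*x = 4] divide by the outer -4. So div: x = -1.

Answer: x ∈ {-1}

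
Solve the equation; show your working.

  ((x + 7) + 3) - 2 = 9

Step 1. [((x + 7) + 3) - 2 = 9] add 2: x sits inside (… - 2) ⇒ sub: (x + 7) + 3 = 11.
Step 2. [(x + 7) + 3 = 11] 3 comes off first (subtract 3), so sub: x + 7 = 8.
Step 3. [x + 7 = 8] +7 is outermost — subtract 7 both sides. So sub: x = 1.

Answer: x ∈ {1}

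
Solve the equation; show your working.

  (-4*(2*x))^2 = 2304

Step 1. [(-4*(2*x))^2 = 2304] LHS squared, RHS 2304 ≥ 0: apply √ (±), so sqrt: -4*(2*x) = 48 or -48.
Step 2. [-4*(2*x) = 48 or -48] leading coefficient -4: divide by -4. So div: 2*x = -12 or 12.
Step 3. [2*x = -12 or 12] 2 out front; divide by 2. So div: x = -6 or 6.

Answer: x ∈ {-6, 6}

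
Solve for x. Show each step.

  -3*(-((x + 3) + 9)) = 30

Step 1. [-3*(-((x + 3) + 9)) = 30] -3 out front; divide by -3, so div: -((x + 3) + 9) = -10.
Step 2. [-((x + 3) + 9) = -10] LHS negated; negate both sides. So neg: (x + 3) + 9 = 10.
Step 3. [(x + 3) + 9 = 10] the outer +9 inverts by subtracting 9. So sub: x + 3 = 1.
Step 4. [x + 3 = 1] subtract 3: x sits inside (… + 3) ⇒ sub: x = -2.

Answer: x ∈ {-2}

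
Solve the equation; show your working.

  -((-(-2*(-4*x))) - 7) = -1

Step 1. [-((-(-2*(-4*x))) - 7) = -1] LHS negated; negate both sides ⇒ neg: (-(-2*(-4*x))) - 7 = 1.
Step 2. [(-(-2*(-4*x))) - 7 = 1] -7 is outermost — add 7 both sides. So sub: -(-2*(-4*x)) = 8.
Step 3. [-(-2*(-4*x)) = 8] leading − — multiply by −1 ⇒ neg: -2*(-4*x) = -8.
Step 4. [-2*(-4*x) = -8] -2·(inner) — divide through by -2 ⇒ div: -4*x = 4.
Step 5. [-4*x = 4] divide by the outer -4 ⇒ div: x = -1.

Answer: x ∈ {-1}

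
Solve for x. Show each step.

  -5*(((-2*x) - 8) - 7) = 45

Step 1. [-5*(((-2*x) - 8) - 7) = 45] leading coefficient -5: divide by -5 ⇒ div: ((-2*x) - 8) - 7 = -9.
Step 2. [((-2*x) - 8) - 7 = -9] add 7: x sits inside (… - 7). So sub: (-2*x) - 8 = -2.
Step 3. [(-2*x) - 8 = -2] common factor -2 (LHS and -2) — divide through, so factor: x + 4 = 1.
Step 4. [x + 4 = 1] subtract 4: x sits inside (… + 4), so sub: x = -3.

Answer: x ∈ {-3}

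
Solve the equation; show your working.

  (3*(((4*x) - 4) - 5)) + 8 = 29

Step 1. [(3*(((4*x) - 4) - 5)) + 8 = 29] +8 is outermost — subtract 8 both sides ⇒ sub: 3*(((4*x) - 4) - 5) = 21.
Step 2. [3*(((4*x) - 4) - 5) = 21] leading coefficient 3: divide by 3. So div: ((4*x) - 4) - 5 = 7.
Step 3. [((4*x) - 4) - 5 = 7] peel the -5: add 5 from each side ⇒ sub: (4*x) - 4 = 12.
Step 4. [(4*x) - 4 = 12] 4 comes off first (add 4). So sub: 4*x = 16.
Step 5. [4*x = 16] LHS = 4·(…); ÷4 both sides ⇒ div: x = 4.

Answer: x ∈ {4}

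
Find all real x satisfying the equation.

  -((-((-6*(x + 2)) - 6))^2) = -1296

Step 1. [-((-((-6*(x + 2)) - 6))^2) = -1296] LHS negated; negate both sides ⇒ neg: (-((-6*(x + 2)) - 6))^2 = 1296.
Step 2. [(-((-6*(x + 2)) - 6))^2 = 1296] √ both sides: 1296 ≥ 0 gives two branches, so sqrt: -((-6*(x + 2)) - 6) = 36 or -36.
Step 3. [-((-6*(x + 2)) - 6) = 36 or -36] leading − — multiply by −1 ⇒ neg: (-6*(x + 2)) - 6 = -36 or 36.
Step 4. [(-6*(x + 2)) - 6 = -36 or 36] common factor -6 (LHS and -36 or 36) — divide through. So factor: (x + 2) + 1 = 6 or -6.
Step 5. [(x + 2) + 1 = 6 or -6] peel the +1: subtract 1 from each side, so sub: x + 2 = 5 or -7.
Step 6. [x + 2 = 5 or -7] peel the +2: subtract 2 from each side ⇒ sub: x = 3 or -9.

Answer: x ∈ {-9, 3}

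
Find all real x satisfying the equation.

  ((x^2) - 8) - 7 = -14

Step 1. [((x^2) - 8) - 7 = -14] 7 comes off first (add 7) ⇒ sub: (x^2) - 8 = -7.
Step 2. [(x^2) - 8 = -7] -8 is outermost — add 8 both sides, so sub: x^2 = 1.
Step 3. [x^2 = 1] √ both sides: 1 ≥ 0 gives two branches ⇒ sqrt: x = 1 or -1.

Answer: x ∈ {-1, 1}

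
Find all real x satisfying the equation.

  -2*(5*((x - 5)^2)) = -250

Step 1. [-2*(5*((x - 5)^2)) = -250] -2 out front; divide by -2. So div: 5*((x - 5)^2) = 125.
Step 2. [5*((x - 5)^2) = 125] leading coefficient 5: divide by 5 ⇒ div: (x - 5)^2 = 25.
Step 3. [(x - 5)^2 = 25] 25 ≥ 0, LHS is (·)² — take ±√, so sqrt: x - 5 = 5 or -5.
Step 4. [x - 5 = 5 or -5] the outer -5 inverts by adding 5, so sub: x = 10 or 0.

Answer: x ∈ {0, 10}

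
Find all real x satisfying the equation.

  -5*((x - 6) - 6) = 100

Step 1. [-5*((x - 6) - 6) = 100] leading coefficient -5: divide by -5, so div: (x - 6) - 6 = -20.
Step 2. [(x - 6) - 6 = -20] peel the -6: add 6 from each side, so sub: x - 6 = -14.
Step 3. [x - 6 = -14] peel the -6: add 6 from each side. So sub: x = -8.

Answer: x ∈ {-8}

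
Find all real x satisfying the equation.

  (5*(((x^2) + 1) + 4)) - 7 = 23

Step 1. [(5*(((x^2) + 1) + 4)) - 7 = 23] peel the -7: add 7 from each side ⇒ sub: 5*(((x^2) + 1) + 4) = 30.
Step 2. [5*(((x^2) + 1) + 4) = 30] leading coefficient 5: divide by 5 ⇒ div: ((x^2) + 1) + 4 = 6.
Step 3. [((x^2) + 1) + 4 = 6] +4 is outermost — subtract 4 both sides, so sub: (x^2) + 1 = 2.
Step 4. [(x^2) + 1 = 2] +1 is outermost — subtract 1 both sides ⇒ sub: x^2 = 1.
Step 5. [x^2 = 1] √ both sides: 1 ≥ 0 gives two branches. So sqrt: x = 1 or -1.

Answer: x ∈ {-1, 1}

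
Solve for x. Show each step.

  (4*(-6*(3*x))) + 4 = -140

Step 1. [(4*(-6*(3*x))) + 4 = -140] common factor 4 (LHS and -140) — divide through ⇒ factor: (-6*(3*x)) + 1 = -35.
Step 2. [(-6*(3*x)) + 1 = -35] the outer +1 inverts by subtracting 1. So sub: -6*(3*x) = -36.
Step 3. [-6*(3*x) = -36] leading coefficient -6: divide by -6. So div: 3*x = 6.
Step 4. [3*x = 6] 3 out front; divide by 3 ⇒ div: x = 2.

Answer: x ∈ {2}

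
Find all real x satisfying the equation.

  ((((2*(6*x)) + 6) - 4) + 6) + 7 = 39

Step 1. [((((2*(6*x)) + 6) - 4) + 6) + 7 = 39] +7 is outermost — subtract 7 both sides, so sub: (((2*(6*x)) + 6) - 4) + 6 = 32.
Step 2. [(((2*(6*x)) + 6) - 4) + 6 = 32] subtract 6: x sits inside (… + 6), so sub: ((2*(6*x)) + 6) - 4 = 26.
Step 3. [((2*(6*x)) + 6) - 4 = 26] -4 is outermost — add 4 both sides ⇒ sub: (2*(6*x)) + 6 = 30.
Step 4. [(2*(6*x)) + 6 = 30] the outer +6 inverts by subtracting 6 ⇒ sub: 2*(6*x) = 24.
Step 5. [2*(6*x) = 24] LHS = 2·(…); ÷2 both sides, so div: 6*x = 12.
Step 6. [6*x = 12] leading coefficient 6: divide by 6, so div: x = 2.

Answer: x ∈ {2}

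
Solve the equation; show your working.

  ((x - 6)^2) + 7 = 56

Step 1. [((x - 6)^2) + 7 = 56] the outer +7 inverts by subtracting 7 ⇒ sub: (x - 6)^2 = 49.
Step 2. [(x - 6)^2 = 49] 49 ≥ 0, LHS is (·)² — take ±√. So sqrt: x - 6 = 7 or -7.
Step 3. [x - 6 = 7 or -7] -6 is outermost — add 6 both sides ⇒ sub: x = 13 or -1.

Answer: x ∈ {-1, 13}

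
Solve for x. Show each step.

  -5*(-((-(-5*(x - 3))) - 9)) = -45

Step 1. [-5*(-((-(-5*(x - 3))) - 9)) = -45] leading coefficient -5: divide by -5, so div: -((-(-5*(x - 3))) - 9) = 9.
Step 2. [-((-(-5*(x - 3))) - 9) = 9] flip signs both sides ⇒ neg: (-(-5*(x - 3))) - 9 = -9.
Step 3. [(-(-5*(x - 3))) - 9 = -9] the outer -9 inverts by adding 9. So sub: -(-5*(x - 3)) = 0.
Step 4. [-(-5*(x - 3)) = 0] leading − — multiply by −1 ⇒ neg: -5*(x - 3) = 0.
Step 5. [-5*(x - 3) = 0] -5 out front; divide by -5. So div: x - 3 = 0.
Step 6. [x - 3 = 0] -3 is outermost — add 3 both sides ⇒ sub: x = 3.

Answer: x ∈ {3}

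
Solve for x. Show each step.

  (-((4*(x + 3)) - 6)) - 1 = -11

Step 1. [(-((4*(x + 3)) - 6)) - 1 = -11] add 1: x sits inside (… - 1), so sub: -((4*(x + 3)) - 6) = -10.
Step 2. [-((4*(x + 3)) - 6) = -10] LHS negated; negate both sides. So neg: (4*(x + 3)) - 6 = 10.
Step 3. [(4*(x + 3)) - 6 = 10] add 6: x sits inside (… - 6), so sub: 4*(x + 3) = 16.
Step 4. [4*(x + 3) = 16] LHS = 4·(…); ÷4 both sides, so div: x + 3 = 4.
Step 5. [x + 3 = 4] 3 comes off first (subtract 3), so sub: x = 1.

Answer: x ∈ {1}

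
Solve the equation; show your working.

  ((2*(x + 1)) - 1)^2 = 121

Step 1. [((2*(x + 1)) - 1)^2 = 121] √ both sides: 121 ≥ 0 gives two branches. So sqrt: (2*(x + 1)) - 1 = 11 or -11.
Step 2. [(2*(x + 1)) - 1 = 11 or -11] the outer -1 inverts by adding 1, so sub: 2*(x + 1) = 12 or -10.
Step 3. [2*(x + 1) = 12 or -10] leading coefficient 2: divide by 2. So div: x + 1 = 6 or -5.
Step 4. [x + 1 = 6 or -5] 1 comes off first (subtract 1). So sub: x = 5 or -6.

Answer: x ∈ {-6, 5}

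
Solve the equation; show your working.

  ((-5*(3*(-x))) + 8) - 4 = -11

Step 1. [((-5*(3*(-x))) + 8) - 4 = -11] the outer -4 inverts by adding 4. So sub: (-5*(3*(-x))) + 8 = -7.
Step 2. [(-5*(3*(-x))) + 8 = -7] subtract 8: x sits inside (… + 8) ⇒ sub: -5*(3*(-x)) = -15.
Step 3. [-5*(3*(-x)) = -15] leading coefficient -5: divide by -5, so div: 3*(-x) = 3.
Step 4. [3*(-x) = 3] leading coefficient 3: divide by 3, so div: -x = 1.
Step 5. [-x = 1] flip signs both sides ⇒ neg: x = -1.

Answer: x ∈ {-1}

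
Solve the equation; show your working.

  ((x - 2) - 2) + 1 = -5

Step 1. [((x - 2) - 2) + 1 = -5] the outer +1 inverts by subtracting 1, so sub: (x - 2) - 2 = -6.
Step 2. [(x - 2) - 2 = -6] add 2: x sits inside (… - 2). So sub: x - 2 = -4.
Step 3. [x - 2 = -4] -2 is outermost — add 2 both sides, so sub: x = -2.

Answer: x ∈ {-2}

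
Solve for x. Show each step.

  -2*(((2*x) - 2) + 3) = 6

Step 1. [-2*(((2*x) - 2) + 3) = 6] LHS = -2·(…); ÷-2 both sides, so div: ((2*x) - 2) + 3 = -3.
Step 2. [((2*x) - 2) + 3 = -3] peel the +3: subtract 3 from each side ⇒ sub: (2*x) - 2 = -6.
Step 3. [(2*x) - 2 = -6] 2 divides every term; factor it out ⇒ factor: x - 1 = -3.
Step 4. [x - 1 = -3] -1 is outermost — add 1 both sides, so sub: x = -2.

Answer: x ∈ {-2}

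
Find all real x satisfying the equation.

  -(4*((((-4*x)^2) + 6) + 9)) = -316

Step 1. [-(4*((((-4*x)^2) + 6) + 9)) = -316] LHS negated; negate both sides, so neg: 4*((((-4*x)^2) + 6) + 9) = 316.
Step 2. [4*((((-4*x)^2) + 6) + 9) = 316] 4 out front; divide by 4, so div: (((-4*x)^2) + 6) + 9 = 79.
Step 3. [(((-4*x)^2) + 6) + 9 = 79] peel the +9: subtract 9 from each side. So sub: ((-4*x)^2) + 6 = 70.
Step 4. [((-4*x)^2) + 6 = 70] peel the +6: subtract 6 from each side. So sub: (-4*x)^2 = 64.
Step 5. [(-4*x)^2 = 64] LHS squared, RHS 64 ≥ 0: apply √ (±). So sqrt: -4*x = 8 or -8.
Step 6. [-4*x = 8 or -8] -4·(inner) — divide through by -4 ⇒ div: x = -2 or 2.

Answer: x ∈ {-2, 2}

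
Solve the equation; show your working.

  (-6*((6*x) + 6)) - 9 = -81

Step 1. [(-6*((6*x) + 6)) - 9 = -81] the outer -9 inverts by adding 9 ⇒ sub: -6*((6*x) + 6) = -72.
Step 2. [-6*((6*x) + 6) = -72] LHS = -6·(…); ÷-6 both sides. So div: (6*x) + 6 = 12.
Step 3. [(6*x) + 6 = 12] the outer +6 inverts by subtracting 6, so sub: 6*x = 6.
Step 4. [6*x = 6] leading coefficient 6: divide by 6, so div: x = 1.

Answer: x ∈ {1}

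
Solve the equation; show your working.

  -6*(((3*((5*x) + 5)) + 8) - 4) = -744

Step 1. [-6*(((3*((5*x) + 5)) + 8) - 4) = -744] leading coefficient -6: divide by -6 ⇒ div: ((3*((5*x) + 5)) + 8) - 4 = 124.
Step 2. [((3*((5*x) + 5)) + 8) - 4 = 124] -4 is outermost — add 4 both sides, so sub: (3*((5*x) + 5)) + 8 = 128.
Step 3. [(3*((5*x) + 5)) + 8 = 128] 8 comes off first (subtract 8). So sub: 3*((5*x) + 5) = 120.
Step 4. [3*((5*x) + 5) = 120] divide by the outer 3. So div: (5*x) + 5 = 40.
Step 5. [(5*x) + 5 = 40] 5 | LHS and 5 | 40: pull 5 out ⇒ factor: x + 1 = 8.
Step 6. [x + 1 = 8] 1 comes off first (subtract 1), so sub: x = 7.

Answer: x ∈ {7}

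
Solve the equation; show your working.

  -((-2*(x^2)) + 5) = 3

Step 1. [-((-2*(x^2)) + 5) = 3] LHS negated; negate both sides, so neg: (-2*(x^2)) + 5 = -3.
Step 2. [(-2*(x^2)) + 5 = -3] the outer +5 inverts by subtracting 5. So sub: -2*(x^2) = -8.
Step 3. [-2*(x^2) = -8] -2·(inner) — divide through by -2. So div: x^2 = 4.
Step 4. [x^2 = 4] √ both sides: 4 ≥ 0 gives two branches. So sqrt: x = 2 or -2.

Answer: x ∈ {-2, 2}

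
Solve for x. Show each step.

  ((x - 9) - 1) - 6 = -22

Step 1. [((x - 9) - 1) - 6 = -22] 6 comes off first (add 6), so sub: (x - 9) - 1 = -16.
Step 2. [(x - 9) - 1 = -16] add 1: x sits inside (… - 1), so sub: x - 9 = -15.
Step 3. [x - 9 = -15] peel the -9: add 9 from each side, so sub: x = -6.

Answer: x ∈ {-6}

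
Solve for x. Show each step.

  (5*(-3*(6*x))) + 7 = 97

Step 1. [(5*(-3*(6*x))) + 7 = 97] 7 comes off first (subtract 7) ⇒ sub: 5*(-3*(6*x)) = 90.
Step 2. [5*(-3*(6*x)) = 90] leading coefficient 5: divide by 5. So div: -3*(6*x) = 18.
Step 3. [-3*(6*x) = 18] -3·(inner) — divide through by -3 ⇒ div: 6*x = -6.
Step 4. [6*x = -6] 6 out front; divide by 6. So div: x = -1.

Answer: x ∈ {-1}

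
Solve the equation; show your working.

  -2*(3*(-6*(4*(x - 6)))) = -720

Step 1. [-2*(3*(-6*(4*(x - 6)))) = -720] LHS = -2·(…); ÷-2 both sides, so div: 3*(-6*(4*(x - 6))) = 360.
Step 2. [3*(-6*(4*(x - 6))) = 360] 3·(inner) — divide through by 3 ⇒ div: -6*(4*(x - 6)) = 120.
Step 3. [-6*(4*(x - 6)) = 120] -6·(inner) — divide through by -6, so div: 4*(x - 6) = -20.
Step 4. [4*(x - 6) = -20] LHS = 4·(…); ÷4 both sides, so div: x - 6 = -5.
Step 5. [x - 6 = -5] peel the -6: add 6 from each side ⇒ sub: x = 1.

Answer: x ∈ {1}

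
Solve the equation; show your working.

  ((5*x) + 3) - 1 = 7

Step 1. [((5*x) + 3) - 1 = 7] peel the -1: add 1 from each side, so sub: (5*x) + 3 = 8.
Step 2. [(5*x) + 3 = 8] subtract 3: x sits inside (… + 3) ⇒ sub: 5*x = 5.
Step 3. [5*x = 5] divide by the outer 5. So div: x = 1.

Answer: x ∈ {1}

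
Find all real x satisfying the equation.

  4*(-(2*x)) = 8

Step 1. [4*(-(2*x)) = 8] divide by the outer 4 ⇒ div: -(2*x) = 2.
Step 2. [-(2*x) = 2] leading − — multiply by −1, so neg: 2*x = -2.
Step 3. [2*x = -2] LHS = 2·(…); ÷2 both sides, so div: x = -1.

Answer: x ∈ {-1}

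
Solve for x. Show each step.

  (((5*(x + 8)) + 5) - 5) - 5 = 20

Step 1. [(((5*(x + 8)) + 5) - 5) - 5 = 20] peel the -5: add 5 from each side, so sub: ((5*(x + 8)) + 5) - 5 = 25.
Step 2. [((5*(x + 8)) + 5) - 5 = 25] add 5: x sits inside (… - 5) ⇒ sub: (5*(x + 8)) + 5 = 30.
Step 3. [(5*(x + 8)) + 5 = 30] 5 divides every term; factor it out, so factor: (x + 8) + 1 = 6.
Step 4. [(x + 8) + 1 = 6] peel the +1: subtract 1 from each side, so sub: x + 8 = 5.
Step 5. [x + 8 = 5] 8 comes off first (subtract 8) ⇒ sub: x = -3.

Answer: x ∈ {-3}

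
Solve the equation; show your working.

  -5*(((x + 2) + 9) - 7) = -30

Step 1. [-5*(((x + 2) + 9) - 7) = -30] -5·(inner) — divide through by -5. So div: ((x + 2) + 9) - 7 = 6.
Step 2. [((x + 2) + 9) - 7 = 6] the outer -7 inverts by adding 7, so sub: (x + 2) + 9 = 13.
Step 3. [(x + 2) + 9 = 13] 9 comes off first (subtract 9) ⇒ sub: x + 2 = 4.
Step 4. [x + 2 = 4] +2 is outermost — subtract 2 both sides ⇒ sub: x = 2.

Answer: x ∈ {2}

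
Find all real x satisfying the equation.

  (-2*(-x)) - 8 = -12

Step 1. [(-2*(-x)) - 8 = -12] peel the -8: add 8 from each side ⇒ sub: -2*(-x) = -4.
Step 2. [-2*(-x) = -4] divide by the outer -2 ⇒ div: -x = 2.
Step 3. [-x = 2] LHS negated; negate both sides, so neg: x = -2.

Answer: x ∈ {-2}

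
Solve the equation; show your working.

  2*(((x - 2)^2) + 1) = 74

Step 1. [2*(((x - 2)^2) + 1) = 74] 2 out front; divide by 2. So div: ((x - 2)^2) + 1 = 37.
Step 2. [((x - 2)^2) + 1 = 37] subtract 1: x sits inside (… + 1), so sub: (x - 2)^2 = 36.
Step 3. [(x - 2)^2 = 36] LHS squared, RHS 36 ≥ 0: apply √ (±). So sqrt: x - 2 = 6 or -6.
Step 4. [x - 2 = 6 or -6] -2 is outermost — add 2 both sides ⇒ sub: x = 8 or -4.

Answer: x ∈ {-4, 8}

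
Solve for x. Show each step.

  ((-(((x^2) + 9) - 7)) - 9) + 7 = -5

Step 1. [((-(((x^2) + 9) - 7)) - 9) + 7 = -5] subtract 7: x sits inside (… + 7), so sub: (-(((x^2) + 9) - 7)) - 9 = -12.
Step 2. [(-(((x^2) + 9) - 7)) - 9 = -12] the outer -9 inverts by adding 9, so sub: -(((x^2) + 9) - 7) = -3.
Step 3. [-(((x^2) + 9) - 7) = -3] flip signs both sides ⇒ neg: ((x^2) + 9) - 7 = 3.
Step 4. [((x^2) + 9) - 7 = 3] peel the -7: add 7 from each side, so sub: (x^2) + 9 = 10.
Step 5. [(x^2) + 9 = 10] the outer +9 inverts by subtracting 9, so sub: x^2 = 1.
Step 6. [x^2 = 1] √ both sides: 1 ≥ 0 gives two branches ⇒ sqrt: x = 1 or -1.

Answer: x ∈ {-1, 1}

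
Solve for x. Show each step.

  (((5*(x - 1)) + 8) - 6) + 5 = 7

Step 1. [(((5*(x - 1)) + 8) - 6) + 5 = 7] peel the +5: subtract 5 from each side, so sub: ((5*(x - 1)) + 8) - 6 = 2.
Step 2. [((5*(x - 1)) + 8) - 6 = 2] add 6: x sits inside (… - 6) ⇒ sub: (5*(x - 1)) + 8 = 8.
Step 3. [(5*(x - 1)) + 8 = 8] subtract 8: x sits inside (… + 8), so sub: 5*(x - 1) = 0.
Step 4. [5*(x - 1) = 0] 5 out front; divide by 5 ⇒ div: x - 1 = 0.
Step 5. [x - 1 = 0] the outer -1 inverts by adding 1 ⇒ sub: x = 1.

Answer: x ∈ {1}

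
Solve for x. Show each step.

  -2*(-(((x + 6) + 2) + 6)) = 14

Step 1. [-2*(-(((x + 6) + 2) + 6)) = 14] LHS = -2·(…); ÷-2 both sides. So div: -(((x + 6) + 2) + 6) = -7.
Step 2. [-(((x + 6) + 2) + 6) = -7] leading − — multiply by −1, so neg: ((x + 6) + 2) + 6 = 7.
Step 3. [((x + 6) + 2) + 6 = 7] subtract 6: x sits inside (… + 6) ⇒ sub: (x + 6) + 2 = 1.
Step 4. [(x + 6) + 2 = 1] the outer +2 inverts by subtracting 2, so sub: x + 6 = -1.
Step 5. [x + 6 = -1] subtract 6: x sits inside (… + 6) ⇒ sub: x = -7.

Answer: x ∈ {-7}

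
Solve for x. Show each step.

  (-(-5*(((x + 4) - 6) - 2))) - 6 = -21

Step 1. [(-(-5*(((x + 4) - 6) - 2))) - 6 = -21] the outer -6 inverts by adding 6. So sub: -(-5*(((x + 4) - 6) - 2)) = -15.
Step 2. [-(-5*(((x + 4) - 6) - 2)) = -15] flip signs both sides ⇒ neg: -5*(((x + 4) - 6) - 2) = 15.
Step 3. [-5*(((x + 4) - 6) - 2) = 15] -5·(inner) — divide through by -5, so div: ((x + 4) - 6) - 2 = -3.
Step 4. [((x + 4) - 6) - 2 = -3] peel the -2: add 2 from each side. So sub: (x + 4) - 6 = -1.
Step 5. [(x + 4) - 6 = -1] add 6: x sits inside (… - 6), so sub: x + 4 = 5.
Step 6. [x + 4 = 5] the outer +4 inverts by subtracting 4, so sub: x = 1.

Answer: x ∈ {1}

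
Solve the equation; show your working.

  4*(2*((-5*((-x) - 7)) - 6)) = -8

Step 1. [4*(2*((-5*((-x) - 7)) - 6)) = -8] divide by the outer 4. So div: 2*((-5*((-x) - 7)) - 6) = -2.
Step 2. [2*((-5*((-x) - 7)) - 6) = -2] 2 out front; divide by 2, so div: (-5*((-x) - 7)) - 6 = -1.
Step 3. [(-5*((-x) - 7)) - 6 = -1] peel the -6: add 6 from each side ⇒ sub: -5*((-x) - 7) = 5.
Step 4. [-5*((-x) - 7) = 5] leading coefficient -5: divide by -5, so div: (-x) - 7 = -1.
Step 5. [(-x) - 7 = -1] add 7: x sits inside (… - 7). So sub: -x = 6.
Step 6. [-x = 6] LHS negated; negate both sides, so neg: x = -6.

Answer: x ∈ {-6}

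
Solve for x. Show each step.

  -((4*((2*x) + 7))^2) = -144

Step 1. [-((4*((2*x) + 7))^2) = -144] leading − — multiply by −1 ⇒ neg: (4*((2*x) + 7))^2 = 144.
Step 2. [(4*((2*x) + 7))^2 = 144] √ both sides: 144 ≥ 0 gives two branches ⇒ sqrt: 4*((2*x) + 7) = 12 or -12.
Step 3. [4*((2*x) + 7) = 12 or -12] 4 out front; divide by 4 ⇒ div: (2*x) + 7 = 3 or -3.
Step 4. [(2*x) + 7 = 3 or -3] +7 is outermost — subtract 7 both sides, so sub: 2*x = -4 or -10.
Step 5. [2*x = -4 or -10] 2 out front; divide by 2. So div: x = -2 or -5.

Answer: x ∈ {-5, -2}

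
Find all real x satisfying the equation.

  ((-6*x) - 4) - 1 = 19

Step 1. [((-6*x) - 4) - 1 = 19] the outer -1 inverts by adding 1, so sub: (-6*x) - 4 = 20.
Step 2. [(-6*x) - 4 = 20] -4 is outermost — add 4 both sides. So sub: -6*x = 24.
Step 3. [-6*x = 24] -6 out front; divide by -6 ⇒ div: x = -4.

Answer: x ∈ {-4}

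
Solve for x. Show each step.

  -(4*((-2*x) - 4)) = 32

Step 1. [-(4*((-2*x) - 4)) = 32] LHS negated; negate both sides, so neg: 4*((-2*x) - 4) = -32.
Step 2. [4*((-2*x) - 4) = -32] 4 out front; divide by 4, so div: (-2*x) - 4 = -8.
Step 3. [(-2*x) - 4 = -8] add 4: x sits inside (… - 4) ⇒ sub: -2*x = -4.
Step 4. [-2*x = -4] leading coefficient -2: divide by -2 ⇒ div: x = 2.

Answer: x ∈ {2}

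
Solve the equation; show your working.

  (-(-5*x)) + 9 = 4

Step 1. [(-(-5*x)) + 9 = 4] subtract 9: x sits inside (… + 9) ⇒ sub: -(-5*x) = -5.
Step 2. [-(-5*x) = -5] leading − — multiply by −1, so neg: -5*x = 5.
Step 3. [-5*x = 5] -5·(inner) — divide through by -5 ⇒ div: x = -1.

Answer: x ∈ {-1}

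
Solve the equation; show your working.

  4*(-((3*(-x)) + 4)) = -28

Step 1. [4*(-((3*(-x)) + 4)) = -28] 4·(inner) — divide through by 4 ⇒ div: -((3*(-x)) + 4) = -7.
Step 2. [-((3*(-x)) + 4) = -7] LHS negated; negate both sides, so neg: (3*(-x)) + 4 = 7.
Step 3. [(3*(-x)) + 4 = 7] the outer +4 inverts by subtracting 4 ⇒ sub: 3*(-x) = 3.
Step 4. [3*(-x) = 3] leading coefficient 3: divide by 3. So div: -x = 1.
Step 5. [-x = 1] flip signs both sides. So neg: x = -1.

Answer: x ∈ {-1}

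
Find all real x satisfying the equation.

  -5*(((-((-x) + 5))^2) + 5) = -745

Step 1. [-5*(((-((-x) + 5))^2) + 5) = -745] -5 out front; divide by -5, so div: ((-((-x) + 5))^2) + 5 = 149.
Step 2. [((-((-x) + 5))^2) + 5 = 149] +5 is outermost — subtract 5 both sides, so sub: (-((-x) + 5))^2 = 144.
Step 3. [(-((-x) + 5))^2 = 144] √ both sides: 144 ≥ 0 gives two branches ⇒ sqrt: -((-x) + 5) = 12 or -12.
Step 4. [-((-x) + 5) = 12 or -12] LHS negated; negate both sides ⇒ neg: (-x) + 5 = -12 or 12.
Step 5. [(-x) + 5 = -12 or 12] peel the +5: subtract 5 from each side. So sub: -x = -17 or 7.
Step 6. [-x = -17 or 7] flip signs both sides. So neg: x = 17 or -7.

Answer: x ∈ {-7, 17}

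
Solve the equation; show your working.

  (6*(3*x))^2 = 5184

Step 1. [(6*(3*x))^2 = 5184] LHS squared, RHS 5184 ≥ 0: apply √ (±), so sqrt: 6*(3*x) = 72 or -72.
Step 2. [6*(3*x) = 72 or -72] LHS = 6·(…); ÷6 both sides, so div: 3*x = 12 or -12.
Step 3. [3*x = 12 or -12] leading coefficient 3: divide by 3 ⇒ div: x = 4 or -4.

Answer: x ∈ {-4, 4}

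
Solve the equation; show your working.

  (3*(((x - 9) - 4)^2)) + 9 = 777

Step 1. [(3*(((x - 9) - 4)^2)) + 9 = 777] 3 divides every term; factor it out, so factor: (((x - 9) - 4)^2) + 3 = 259.
Step 2. [(((x - 9) - 4)^2) + 3 = 259] peel the +3: subtract 3 from each side. So sub: ((x - 9) - 4)^2 = 256.
Step 3. [((x - 9) - 4)^2 = 256] 256 ≥ 0, LHS is (·)² — take ±√ ⇒ sqrt: (x - 9) - 4 = 16 or -16.
Step 4. [(x - 9) - 4 = 16 or -16] 4 comes off first (add 4) ⇒ sub: x - 9 = 20 or -12.
Step 5. [x - 9 = 20 or -12] 9 comes off first (add 9). So sub: x = 29 or -3.

Answer: x ∈ {-3, 29}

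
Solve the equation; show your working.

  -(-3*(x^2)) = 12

Step 1. [-(-3*(x^2)) = 12] flip signs both sides. So neg: -3*(x^2) = -12.
Step 2. [-3*(x^2) = -12] leading coefficient -3: divide by -3 ⇒ div: x^2 = 4.
Step 3. [x^2 = 4] √ both sides: 4 ≥ 0 gives two branches ⇒ sqrt: x = 2 or -2.

Answer: x ∈ {-2, 2}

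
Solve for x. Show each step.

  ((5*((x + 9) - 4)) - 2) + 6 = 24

Step 1. [((5*((x + 9) - 4)) - 2) + 6 = 24] the outer +6 inverts by subtracting 6, so sub: (5*((x + 9) - 4)) - 2 = 18.
Step 2. [(5*((x + 9) - 4)) - 2 = 18] -2 is outermost — add 2 both sides ⇒ sub: 5*((x + 9) - 4) = 20.
Step 3. [5*((x + 9) - 4) = 20] LHS = 5·(…); ÷5 both sides. So div: (x + 9) - 4 = 4.
Step 4. [(x + 9) - 4 = 4] peel the -4: add 4 from each side, so sub: x + 9 = 8.
Step 5. [x + 9 = 8] the outer +9 inverts by subtracting 9, so sub: x = -1.

Answer: x ∈ {-1}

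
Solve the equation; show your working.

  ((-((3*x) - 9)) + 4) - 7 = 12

Step 1. [((-((3*x) - 9)) + 4) - 7 = 12] -7 is outermost — add 7 both sides, so sub: (-((3*x) - 9)) + 4 = 19.
Step 2. [(-((3*x) - 9)) + 4 = 19] the outer +4 inverts by subtracting 4, so sub: -((3*x) - 9) = 15.
Step 3. [-((3*x) - 9) = 15] flip signs both sides ⇒ neg: (3*x) - 9 = -15.
Step 4. [(3*x) - 9 = -15] 3 divides every term; factor it out. So factor: x - 3 = -5.
Step 5. [x - 3 = -5] -3 is outermost — add 3 both sides ⇒ sub: x = -2.

Answer: x ∈ {-2}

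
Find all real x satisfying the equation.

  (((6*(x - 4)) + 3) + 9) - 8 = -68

Step 1. [(((6*(x - 4)) + 3) + 9) - 8 = -68] the outer -8 inverts by adding 8 ⇒ sub: ((6*(x - 4)) + 3) + 9 = -60.
Step 2. [((6*(x - 4)) + 3) + 9 = -60] 9 comes off first (subtract 9). So sub: (6*(x - 4)) + 3 = -69.
Step 3. [(6*(x - 4)) + 3 = -69] +3 is outermost — subtract 3 both sides, so sub: 6*(x - 4) = -72.
Step 4. [6*(x - 4) = -72] 6 out front; divide by 6. So div: x - 4 = -12.
Step 5. [x - 4 = -12] the outer -4 inverts by adding 4. So sub: x = -8.

Answer: x ∈ {-8}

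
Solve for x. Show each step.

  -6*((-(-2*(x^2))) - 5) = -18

Step 1. [-6*((-(-2*(x^2))) - 5) = -18] leading coefficient -6: divide by -6, so div: (-(-2*(x^2))) - 5 = 3.
Step 2. [(-(-2*(x^2))) - 5 = 3] peel the -5: add 5 from each side. So sub: -(-2*(x^2)) = 8.
Step 3. [-(-2*(x^2)) = 8] leading − — multiply by −1, so neg: -2*(x^2) = -8.
Step 4. [-2*(x^2) = -8] -2·(inner) — divide through by -2. So div: x^2 = 4.
Step 5. [x^2 = 4] √ both sides: 4 ≥ 0 gives two branches, so sqrt: x = 2 or -2.

Answer: x ∈ {-2, 2}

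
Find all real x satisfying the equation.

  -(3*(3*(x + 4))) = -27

Step 1. [-(3*(3*(x + 4))) = -27] leading − — multiply by −1. So neg: 3*(3*(x + 4)) = 27.
Step 2. [3*(3*(x + 4)) = 27] leading coefficient 3: divide by 3. So div: 3*(x + 4) = 9.
Step 3. [3*(x + 4) = 9] LHS = 3·(…); ÷3 both sides ⇒ div: x + 4 = 3.
Step 4. [x + 4 = 3] 4 comes off first (subtract 4). So sub: x = -1.

Answer: x ∈ {-1}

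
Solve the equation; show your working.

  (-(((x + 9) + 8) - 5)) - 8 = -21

Step 1. [(-(((x + 9) + 8) - 5)) - 8 = -21] -8 is outermost — add 8 both sides ⇒ sub: -(((x + 9) + 8) - 5) = -13.
Step 2. [-(((x + 9) + 8) - 5) = -13] flip signs both sides. So neg: ((x + 9) + 8) - 5 = 13.
Step 3. [((x + 9) + 8) - 5 = 13] peel the -5: add 5 from each side. So sub: (x + 9) + 8 = 18.
Step 4. [(x + 9) + 8 = 18] subtract 8: x sits inside (… + 8) ⇒ sub: x + 9 = 10.
Step 5. [x + 9 = 10] the outer +9 inverts by subtracting 9. So sub: x = 1.

Answer: x ∈ {1}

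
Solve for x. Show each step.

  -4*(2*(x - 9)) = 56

Step 1. [-4*(2*(x - 9)) = 56] -4 out front; divide by -4 ⇒ div: 2*(x - 9) = -14.
Step 2. [2*(x - 9) = -14] LHS = 2·(…); ÷2 both sides ⇒ div: x - 9 = -7.
Step 3. [x - 9 = -7] the outer -9 inverts by adding 9, so sub: x = 2.

Answer: x ∈ {2}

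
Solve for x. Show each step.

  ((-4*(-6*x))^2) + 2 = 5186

Step 1. [((-4*(-6*x))^2) + 2 = 5186] +2 is outermost — subtract 2 both sides, so sub: (-4*(-6*x))^2 = 5184.
Step 2. [(-4*(-6*x))^2 = 5184] 5184 ≥ 0, LHS is (·)² — take ±√. So sqrt: -4*(-6*x) = 72 or -72.
Step 3. [-4*(-6*x) = 72 or -72] LHS = -4·(…); ÷-4 both sides ⇒ div: -6*x = -18 or 18.
Step 4. [-6*x = -18 or 18] LHS = -6·(…); ÷-6 both sides ⇒ div: x = 3 or -3.

Answer: x ∈ {-3, 3}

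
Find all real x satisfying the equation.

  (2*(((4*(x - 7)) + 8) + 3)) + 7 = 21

Step 1. [(2*(((4*(x - 7)) + 8) + 3)) + 7 = 21] peel the +7: subtract 7 from each side ⇒ sub: 2*(((4*(x - 7)) + 8) + 3) = 14.
Step 2. [2*(((4*(x - 7)) + 8) + 3) = 14] 2 out front; divide by 2, so div: ((4*(x - 7)) + 8) + 3 = 7.
Step 3. [((4*(x - 7)) + 8) + 3 = 7] +3 is outermost — subtract 3 both sides. So sub: (4*(x - 7)) + 8 = 4.
Step 4. [(4*(x - 7)) + 8 = 4] the outer +8 inverts by subtracting 8. So sub: 4*(x - 7) = -4.
Step 5. [4*(x - 7) = -4] leading coefficient 4: divide by 4, so div: x - 7 = -1.
Step 6. [x - 7 = -1] peel the -7: add 7 from each side. So sub: x = 6.

Answer: x ∈ {6}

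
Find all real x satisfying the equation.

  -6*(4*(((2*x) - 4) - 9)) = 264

Step 1. [-6*(4*(((2*x) - 4) - 9)) = 264] -6 out front; divide by -6, so div: 4*(((2*x) - 4) - 9) = -44.
Step 2. [4*(((2*x) - 4) - 9) = -44] LHS = 4·(…); ÷4 both sides, so div: ((2*x) - 4) - 9 = -11.
Step 3. [((2*x) - 4) - 9 = -11] 9 comes off first (add 9) ⇒ sub: (2*x) - 4 = -2.
Step 4. [(2*x) - 4 = -2] peel the -4: add 4 from each side ⇒ sub: 2*x = 2.
Step 5. [2*x = 2] 2·(inner) — divide through by 2 ⇒ div: x = 1.

Answer: x ∈ {1}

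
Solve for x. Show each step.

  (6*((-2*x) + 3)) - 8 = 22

Step 1. [(6*((-2*x) + 3)) - 8 = 22] the outer -8 inverts by adding 8. So sub: 6*((-2*x) + 3) = 30.
Step 2. [6*((-2*x) + 3) = 30] leading coefficient 6: divide by 6. So div: (-2*x) + 3 = 5.
Step 3. [(-2*x) + 3 = 5] the outer +3 inverts by subtracting 3, so sub: -2*x = 2.
Step 4. [-2*x = 2] -2·(inner) — divide through by -2. So div: x = -1.

Answer: x ∈ {-1}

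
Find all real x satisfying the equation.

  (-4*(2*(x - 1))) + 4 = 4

Step 1. [(-4*(2*(x - 1))) + 4 = 4] common factor -4 (LHS and 4) — divide through ⇒ factor: (2*(x - 1)) - 1 = -1.
Step 2. [(2*(x - 1)) - 1 = -1] add 1: x sits inside (… - 1), so sub: 2*(x - 1) = 0.
Step 3. [2*(x - 1) = 0] 2·(inner) — divide through by 2 ⇒ div: x - 1 = 0.
Step 4. [x - 1 = 0] the outer -1 inverts by adding 1, so sub: x = 1.

Answer: x ∈ {1}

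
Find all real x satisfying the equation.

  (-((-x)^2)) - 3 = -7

Step 1. [(-((-x)^2)) - 3 = -7] -3 is outermost — add 3 both sides. So sub: -((-x)^2) = -4.
Step 2. [-((-x)^2) = -4] flip signs both sides. So neg: (-x)^2 = 4.
Step 3. [(-x)^2 = 4] √ both sides: 4 ≥ 0 gives two branches. So sqrt: -x = 2 or -2.
Step 4. [-x = 2 or -2] LHS negated; negate both sides, so neg: x = -2 or 2.

Answer: x ∈ {-2, 2}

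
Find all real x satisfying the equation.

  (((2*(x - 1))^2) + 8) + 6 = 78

Step 1. [(((2*(x - 1))^2) + 8) + 6 = 78] subtract 6: x sits inside (… + 6). So sub: ((2*(x - 1))^2) + 8 = 72.
Step 2. [((2*(x - 1))^2) + 8 = 72] +8 is outermost — subtract 8 both sides ⇒ sub: (2*(x - 1))^2 = 64.
Step 3. [(2*(x - 1))^2 = 64] 64 ≥ 0, LHS is (·)² — take ±√. So sqrt: 2*(x - 1) = 8 or -8.
Step 4. [2*(x - 1) = 8 or -8] 2·(inner) — divide through by 2. So div: x - 1 = 4 or -4.
Step 5. [x - 1 = 4 or -4] 1 comes off first (add 1). So sub: x = 5 or -3.

Answer: x ∈ {-3, 5}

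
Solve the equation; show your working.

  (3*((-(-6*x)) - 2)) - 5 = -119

Step 1. [(3*((-(-6*x)) - 2)) - 5 = -119] 5 comes off first (add 5). So sub: 3*((-(-6*x)) - 2) = -114.
Step 2. [3*((-(-6*x)) - 2) = -114] divide by the outer 3 ⇒ div: (-(-6*x)) - 2 = -38.
Step 3. [(-(-6*x)) - 2 = -38] 2 comes off first (add 2), so sub: -(-6*x) = -36.
Step 4. [-(-6*x) = -36] LHS negated; negate both sides. So neg: -6*x = 36.
Step 5. [-6*x = 36] -6·(inner) — divide through by -6. So div: x = -6.

Answer: x ∈ {-6}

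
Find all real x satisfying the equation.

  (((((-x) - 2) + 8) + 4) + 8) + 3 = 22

Step 1. [(((((-x) - 2) + 8) + 4) + 8) + 3 = 22] +3 is outermost — subtract 3 both sides. So sub: ((((-x) - 2) + 8) + 4) + 8 = 19.
Step 2. [((((-x) - 2) + 8) + 4) + 8 = 19] the outer +8 inverts by subtracting 8 ⇒ sub: (((-x) - 2) + 8) + 4 = 11.
Step 3. [(((-x) - 2) + 8) + 4 = 11] subtract 4: x sits inside (… + 4). So sub: ((-x) - 2) + 8 = 7.
Step 4. [((-x) - 2) + 8 = 7] +8 is outermost — subtract 8 both sides. So sub: (-x) - 2 = -1.
Step 5. [(-x) - 2 = -1] peel the -2: add 2 from each side ⇒ sub: -x = 1.
Step 6. [-x = 1] flip signs both sides. So neg: x = -1.

Answer: x ∈ {-1}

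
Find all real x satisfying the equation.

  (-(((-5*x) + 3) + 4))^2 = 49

Step 1. [(-(((-5*x) + 3) + 4))^2 = 49] 49 ≥ 0, LHS is (·)² — take ±√, so sqrt: -(((-5*x) + 3) + 4) = 7 or -7.
Step 2. [-(((-5*x) + 3) + 4) = 7 or -7] LHS negated; negate both sides, so neg: ((-5*x) + 3) + 4 = -7 or 7.
Step 3. [((-5*x) + 3) + 4 = -7 or 7] the outer +4 inverts by subtracting 4. So sub: (-5*x) + 3 = -11 or 3.
Step 4. [(-5*x) + 3 = -11 or 3] 3 comes off first (subtract 3), so sub: -5*x = -14 or 0.
Step 5. [-5*x = -14 or 0] -5·(inner) — divide through by -5, so div: x = 14/5 or 0.

Answer: x ∈ {0, 14/5}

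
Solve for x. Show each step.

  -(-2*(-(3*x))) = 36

Step 1. [-(-2*(-(3*x))) = 36] leading − — multiply by −1 ⇒ neg: -2*(-(3*x)) = -36.
Step 2. [-2*(-(3*x)) = -36] divide by the outer -2. So div: -(3*x) = 18.
Step 3. [-(3*x) = 18] LHS negated; negate both sides ⇒ neg: 3*x = -18.
Step 4. [3*x = -18] 3·(inner) — divide through by 3. So div: x = -6.

Answer: x ∈ {-6}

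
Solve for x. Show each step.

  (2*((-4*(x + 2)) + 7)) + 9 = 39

Step 1. [(2*((-4*(x + 2)) + 7)) + 9 = 39] subtract 9: x sits inside (… + 9). So sub: 2*((-4*(x + 2)) + 7) = 30.
Step 2. [2*((-4*(x + 2)) + 7) = 30] 2·(inner) — divide through by 2, so div: (-4*(x + 2)) + 7 = 15.
Step 3. [(-4*(x + 2)) + 7 = 15] peel the +7: subtract 7 from each side. So sub: -4*(x + 2) = 8.
Step 4. [-4*(x + 2) = 8] LHS = -4·(…); ÷-4 both sides ⇒ div: x + 2 = -2.
Step 5. [x + 2 = -2] 2 comes off first (subtract 2), so sub: x = -4.

Answer: x ∈ {-4}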